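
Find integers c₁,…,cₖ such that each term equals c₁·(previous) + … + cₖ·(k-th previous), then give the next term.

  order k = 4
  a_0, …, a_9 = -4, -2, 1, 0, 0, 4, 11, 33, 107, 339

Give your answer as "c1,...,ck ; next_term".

3,0,2,-1 ; 1072

  a_4 = 3·0 + 0·1 + 2·-2 + -1·-4 = 0
  a_5 = 3·0 + 0·0 + 2·1 + -1·-2 = 4
  a_6 = 3·4 + 0·0 + 2·0 + -1·1 = 11
  a_7 = 3·11 + 0·4 + 2·0 + -1·0 = 33
  a_8 = 3·33 + 0·11 + 2·4 + -1·0 = 107
  a_9 = 3·107 + 0·33 + 2·11 + -1·4 = 339
  a_10 = 3·339 + 0·107 + 2·33 + -1·11 = 1072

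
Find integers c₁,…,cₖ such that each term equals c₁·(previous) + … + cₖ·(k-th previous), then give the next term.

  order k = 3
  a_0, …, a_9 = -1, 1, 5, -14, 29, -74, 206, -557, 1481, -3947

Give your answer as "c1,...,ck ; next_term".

-3,-2,-3 ; 10550

  a_3 = -3·5 + -2·1 + -3·-1 = -14
  a_4 = -3·-14 + -2·5 + -3·1 = 29
  a_5 = -3·29 + -2·-14 + -3·5 = -74
  a_6 = -3·-74 + -2·29 + -3·-14 = 206
  a_7 = -3·206 + -2·-74 + -3·29 = -557
  a_8 = -3·-557 + -2·206 + -3·-74 = 1481
  a_9 = -3·1481 + -2·-557 + -3·206 = -3947
  a_10 = -3·-3947 + -2·1481 + -3·-557 = 10550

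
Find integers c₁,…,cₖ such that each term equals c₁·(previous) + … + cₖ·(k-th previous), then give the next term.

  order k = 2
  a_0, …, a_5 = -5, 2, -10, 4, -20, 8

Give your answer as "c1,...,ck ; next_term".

  a_2 = 0·2 + 2·-5 = -10
  a_3 = 0·-10 + 2·2 = 4
  a_4 = 0·4 + 2·-10 = -20
  a_5 = 0·-20 + 2·4 = 8
  a_6 = 0·8 + 2·-20 = -40

0,2 ; -40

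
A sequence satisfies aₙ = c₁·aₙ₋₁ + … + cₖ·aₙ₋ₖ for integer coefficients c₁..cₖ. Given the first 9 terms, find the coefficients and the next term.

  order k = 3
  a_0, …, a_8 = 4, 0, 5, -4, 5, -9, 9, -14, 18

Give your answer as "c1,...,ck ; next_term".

0,1,-1 ; -23

  a_3 = 0·5 + 1·0 + -1·4 = -4
  a_4 = 0·-4 + 1·5 + -1·0 = 5
  a_5 = 0·5 + 1·-4 + -1·5 = -9
  a_6 = 0·-9 + 1·5 + -1·-4 = 9
  a_7 = 0·9 + 1·-9 + -1·5 = -14
  a_8 = 0·-14 + 1·9 + -1·-9 = 18
  a_9 = 0·18 + 1·-14 + -1·9 = -23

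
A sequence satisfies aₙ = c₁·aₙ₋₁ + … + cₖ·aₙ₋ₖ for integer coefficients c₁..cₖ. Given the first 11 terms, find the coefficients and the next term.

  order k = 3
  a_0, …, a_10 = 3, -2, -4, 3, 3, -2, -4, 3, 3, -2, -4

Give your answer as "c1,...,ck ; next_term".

  a_3 = -1·-4 + -1·-2 + -1·3 = 3
  a_4 = -1·3 + -1·-4 + -1·-2 = 3
  a_5 = -1·3 + -1·3 + -1·-4 = -2
  a_6 = -1·-2 + -1·3 + -1·3 = -4
  a_7 = -1·-4 + -1·-2 + -1·3 = 3
  a_8 = -1·3 + -1·-4 + -1·-2 = 3
  a_9 = -1·3 + -1·3 + -1·-4 = -2
  a_10 = -1·-2 + -1·3 + -1·3 = -4
  a_11 = -1·-4 + -1·-2 + -1·3 = 3

-1,-1,-1 ; 3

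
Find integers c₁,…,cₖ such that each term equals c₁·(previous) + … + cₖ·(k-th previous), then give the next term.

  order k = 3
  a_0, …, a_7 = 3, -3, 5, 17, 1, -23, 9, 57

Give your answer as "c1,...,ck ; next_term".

  a_3 = 1·5 + -2·-3 + 2·3 = 17
  a_4 = 1·17 + -2·5 + 2·-3 = 1
  a_5 = 1·1 + -2·17 + 2·5 = -23
  a_6 = 1·-23 + -2·1 + 2·17 = 9
  a_7 = 1·9 + -2·-23 + 2·1 = 57
  a_8 = 1·57 + -2·9 + 2·-23 = -7

1,-2,2 ; -7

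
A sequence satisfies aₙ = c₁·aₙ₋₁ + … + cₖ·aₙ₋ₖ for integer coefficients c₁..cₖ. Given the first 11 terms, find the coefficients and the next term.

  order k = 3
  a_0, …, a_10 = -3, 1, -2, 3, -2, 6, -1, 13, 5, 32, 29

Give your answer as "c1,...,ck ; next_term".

1,2,-1 ; 88

  a_3 = 1·-2 + 2·1 + -1·-3 = 3
  a_4 = 1·3 + 2·-2 + -1·1 = -2
  a_5 = 1·-2 + 2·3 + -1·-2 = 6
  a_6 = 1·6 + 2·-2 + -1·3 = -1
  a_7 = 1·-1 + 2·6 + -1·-2 = 13
  a_8 = 1·13 + 2·-1 + -1·6 = 5
  a_9 = 1·5 + 2·13 + -1·-1 = 32
  a_10 = 1·32 + 2·5 + -1·13 = 29
  a_11 = 1·29 + 2·32 + -1·5 = 88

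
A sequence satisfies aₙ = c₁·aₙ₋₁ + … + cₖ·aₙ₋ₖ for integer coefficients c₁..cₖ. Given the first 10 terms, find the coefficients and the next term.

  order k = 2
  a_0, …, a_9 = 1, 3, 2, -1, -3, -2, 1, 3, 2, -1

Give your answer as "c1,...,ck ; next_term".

1,-1 ; -3

  a_2 = 1·3 + -1·1 = 2
  a_3 = 1·2 + -1·3 = -1
  a_4 = 1·-1 + -1·2 = -3
  a_5 = 1·-3 + -1·-1 = -2
  a_6 = 1·-2 + -1·-3 = 1
  a_7 = 1·1 + -1·-2 = 3
  a_8 = 1·3 + -1·1 = 2
  a_9 = 1·2 + -1·3 = -1
  a_10 = 1·-1 + -1·2 = -3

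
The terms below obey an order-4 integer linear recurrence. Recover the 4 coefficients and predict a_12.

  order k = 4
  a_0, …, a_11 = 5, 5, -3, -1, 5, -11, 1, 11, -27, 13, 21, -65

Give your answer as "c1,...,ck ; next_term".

0,0,2,-1 ; 53

  a_4 = 0·-1 + 0·-3 + 2·5 + -1·5 = 5
  a_5 = 0·5 + 0·-1 + 2·-3 + -1·5 = -11
  a_6 = 0·-11 + 0·5 + 2·-1 + -1·-3 = 1
  a_7 = 0·1 + 0·-11 + 2·5 + -1·-1 = 11
  a_8 = 0·11 + 0·1 + 2·-11 + -1·5 = -27
  a_9 = 0·-27 + 0·11 + 2·1 + -1·-11 = 13
  a_10 = 0·13 + 0·-27 + 2·11 + -1·1 = 21
  a_11 = 0·21 + 0·13 + 2·-27 + -1·11 = -65
  a_12 = 0·-65 + 0·21 + 2·13 + -1·-27 = 53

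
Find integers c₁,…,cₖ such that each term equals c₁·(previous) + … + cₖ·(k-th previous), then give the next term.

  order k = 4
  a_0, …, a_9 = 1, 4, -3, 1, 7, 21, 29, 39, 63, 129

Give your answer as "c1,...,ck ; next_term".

2,-1,0,2 ; 253

  a_4 = 2·1 + -1·-3 + 0·4 + 2·1 = 7
  a_5 = 2·7 + -1·1 + 0·-3 + 2·4 = 21
  a_6 = 2·21 + -1·7 + 0·1 + 2·-3 = 29
  a_7 = 2·29 + -1·21 + 0·7 + 2·1 = 39
  a_8 = 2·39 + -1·29 + 0·21 + 2·7 = 63
  a_9 = 2·63 + -1·39 + 0·29 + 2·21 = 129
  a_10 = 2·129 + -1·63 + 0·39 + 2·29 = 253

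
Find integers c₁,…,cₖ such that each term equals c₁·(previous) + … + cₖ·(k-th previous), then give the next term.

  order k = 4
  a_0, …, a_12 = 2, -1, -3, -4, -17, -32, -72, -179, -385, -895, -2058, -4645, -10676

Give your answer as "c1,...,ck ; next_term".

1,2,3,-2 ; -24350

  a_4 = 1·-4 + 2·-3 + 3·-1 + -2·2 = -17
  a_5 = 1·-17 + 2·-4 + 3·-3 + -2·-1 = -32
  a_6 = 1·-32 + 2·-17 + 3·-4 + -2·-3 = -72
  a_7 = 1·-72 + 2·-32 + 3·-17 + -2·-4 = -179
  a_8 = 1·-179 + 2·-72 + 3·-32 + -2·-17 = -385
  a_9 = 1·-385 + 2·-179 + 3·-72 + -2·-32 = -895
  a_10 = 1·-895 + 2·-385 + 3·-179 + -2·-72 = -2058
  a_11 = 1·-2058 + 2·-895 + 3·-385 + -2·-179 = -4645
  a_12 = 1·-4645 + 2·-2058 + 3·-895 + -2·-385 = -10676
  a_13 = 1·-10676 + 2·-4645 + 3·-2058 + -2·-895 = -24350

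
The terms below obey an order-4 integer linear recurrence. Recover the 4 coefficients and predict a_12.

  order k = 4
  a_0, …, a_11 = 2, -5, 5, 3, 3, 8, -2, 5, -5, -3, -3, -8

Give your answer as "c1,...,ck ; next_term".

0,1,0,-1 ; 2

  a_4 = 0·3 + 1·5 + 0·-5 + -1·2 = 3
  a_5 = 0·3 + 1·3 + 0·5 + -1·-5 = 8
  a_6 = 0·8 + 1·3 + 0·3 + -1·5 = -2
  a_7 = 0·-2 + 1·8 + 0·3 + -1·3 = 5
  a_8 = 0·5 + 1·-2 + 0·8 + -1·3 = -5
  a_9 = 0·-5 + 1·5 + 0·-2 + -1·8 = -3
  a_10 = 0·-3 + 1·-5 + 0·5 + -1·-2 = -3
  a_11 = 0·-3 + 1·-3 + 0·-5 + -1·5 = -8
  a_12 = 0·-8 + 1·-3 + 0·-3 + -1·-5 = 2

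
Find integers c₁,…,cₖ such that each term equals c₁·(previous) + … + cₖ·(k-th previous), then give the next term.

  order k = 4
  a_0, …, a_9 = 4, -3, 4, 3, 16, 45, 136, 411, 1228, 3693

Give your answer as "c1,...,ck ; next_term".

  a_4 = 2·3 + 4·4 + -2·-3 + -3·4 = 16
  a_5 = 2·16 + 4·3 + -2·4 + -3·-3 = 45
  a_6 = 2·45 + 4·16 + -2·3 + -3·4 = 136
  a_7 = 2·136 + 4·45 + -2·16 + -3·3 = 411
  a_8 = 2·411 + 4·136 + -2·45 + -3·16 = 1228
  a_9 = 2·1228 + 4·411 + -2·136 + -3·45 = 3693
  a_10 = 2·3693 + 4·1228 + -2·411 + -3·136 = 11068

2,4,-2,-3 ; 11068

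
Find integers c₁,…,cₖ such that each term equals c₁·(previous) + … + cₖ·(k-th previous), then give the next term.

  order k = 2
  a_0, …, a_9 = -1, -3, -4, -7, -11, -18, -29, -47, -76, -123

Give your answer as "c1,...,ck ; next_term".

1,1 ; -199

  a_2 = 1·-3 + 1·-1 = -4
  a_3 = 1·-4 + 1·-3 = -7
  a_4 = 1·-7 + 1·-4 = -11
  a_5 = 1·-11 + 1·-7 = -18
  a_6 = 1·-18 + 1·-11 = -29
  a_7 = 1·-29 + 1·-18 = -47
  a_8 = 1·-47 + 1·-29 = -76
  a_9 = 1·-76 + 1·-47 = -123
  a_10 = 1·-123 + 1·-76 = -199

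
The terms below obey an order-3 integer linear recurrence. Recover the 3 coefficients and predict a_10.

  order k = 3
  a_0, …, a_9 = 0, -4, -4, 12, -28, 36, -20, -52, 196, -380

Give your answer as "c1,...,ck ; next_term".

  a_3 = -2·-4 + -1·-4 + 2·0 = 12
  a_4 = -2·12 + -1·-4 + 2·-4 = -28
  a_5 = -2·-28 + -1·12 + 2·-4 = 36
  a_6 = -2·36 + -1·-28 + 2·12 = -20
  a_7 = -2·-20 + -1·36 + 2·-28 = -52
  a_8 = -2·-52 + -1·-20 + 2·36 = 196
  a_9 = -2·196 + -1·-52 + 2·-20 = -380
  a_10 = -2·-380 + -1·196 + 2·-52 = 460

-2,-1,2 ; 460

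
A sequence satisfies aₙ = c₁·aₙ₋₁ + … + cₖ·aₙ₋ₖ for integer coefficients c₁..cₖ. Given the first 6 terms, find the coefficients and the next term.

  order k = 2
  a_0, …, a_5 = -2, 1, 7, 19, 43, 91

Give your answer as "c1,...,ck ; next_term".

3,-2 ; 187

  a_2 = 3·1 + -2·-2 = 7
  a_3 = 3·7 + -2·1 = 19
  a_4 = 3·19 + -2·7 = 43
  a_5 = 3·43 + -2·19 = 91
  a_6 = 3·91 + -2·43 = 187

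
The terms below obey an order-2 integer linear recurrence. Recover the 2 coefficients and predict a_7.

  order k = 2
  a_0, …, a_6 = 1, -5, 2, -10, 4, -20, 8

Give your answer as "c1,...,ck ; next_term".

0,2 ; -40

  a_2 = 0·-5 + 2·1 = 2
  a_3 = 0·2 + 2·-5 = -10
  a_4 = 0·-10 + 2·2 = 4
  a_5 = 0·4 + 2·-10 = -20
  a_6 = 0·-20 + 2·4 = 8
  a_7 = 0·8 + 2·-20 = -40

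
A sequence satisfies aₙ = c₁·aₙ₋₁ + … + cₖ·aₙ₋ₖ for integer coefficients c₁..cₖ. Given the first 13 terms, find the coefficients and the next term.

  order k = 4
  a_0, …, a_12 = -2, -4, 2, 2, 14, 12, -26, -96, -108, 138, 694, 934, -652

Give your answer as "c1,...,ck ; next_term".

  a_4 = 1·2 + -2·2 + -3·-4 + -2·-2 = 14
  a_5 = 1·14 + -2·2 + -3·2 + -2·-4 = 12
  a_6 = 1·12 + -2·14 + -3·2 + -2·2 = -26
  a_7 = 1·-26 + -2·12 + -3·14 + -2·2 = -96
  a_8 = 1·-96 + -2·-26 + -3·12 + -2·14 = -108
  a_9 = 1·-108 + -2·-96 + -3·-26 + -2·12 = 138
  a_10 = 1·138 + -2·-108 + -3·-96 + -2·-26 = 694
  a_11 = 1·694 + -2·138 + -3·-108 + -2·-96 = 934
  a_12 = 1·934 + -2·694 + -3·138 + -2·-108 = -652
  a_13 = 1·-652 + -2·934 + -3·694 + -2·138 = -4878

1,-2,-3,-2 ; -4878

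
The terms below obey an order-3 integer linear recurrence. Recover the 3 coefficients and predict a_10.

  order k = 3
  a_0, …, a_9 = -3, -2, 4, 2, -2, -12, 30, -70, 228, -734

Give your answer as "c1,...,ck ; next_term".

-3,-1,-4 ; 2254

  a_3 = -3·4 + -1·-2 + -4·-3 = 2
  a_4 = -3·2 + -1·4 + -4·-2 = -2
  a_5 = -3·-2 + -1·2 + -4·4 = -12
  a_6 = -3·-12 + -1·-2 + -4·2 = 30
  a_7 = -3·30 + -1·-12 + -4·-2 = -70
  a_8 = -3·-70 + -1·30 + -4·-12 = 228
  a_9 = -3·228 + -1·-70 + -4·30 = -734
  a_10 = -3·-734 + -1·228 + -4·-70 = 2254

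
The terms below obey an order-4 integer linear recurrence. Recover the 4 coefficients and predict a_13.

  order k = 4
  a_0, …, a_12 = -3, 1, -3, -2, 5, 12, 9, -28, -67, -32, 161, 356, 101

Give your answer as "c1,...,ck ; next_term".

  a_4 = 0·-2 + -1·-3 + -4·1 + -2·-3 = 5
  a_5 = 0·5 + -1·-2 + -4·-3 + -2·1 = 12
  a_6 = 0·12 + -1·5 + -4·-2 + -2·-3 = 9
  a_7 = 0·9 + -1·12 + -4·5 + -2·-2 = -28
  a_8 = 0·-28 + -1·9 + -4·12 + -2·5 = -67
  a_9 = 0·-67 + -1·-28 + -4·9 + -2·12 = -32
  a_10 = 0·-32 + -1·-67 + -4·-28 + -2·9 = 161
  a_11 = 0·161 + -1·-32 + -4·-67 + -2·-28 = 356
  a_12 = 0·356 + -1·161 + -4·-32 + -2·-67 = 101
  a_13 = 0·101 + -1·356 + -4·161 + -2·-32 = -936

0,-1,-4,-2 ; -936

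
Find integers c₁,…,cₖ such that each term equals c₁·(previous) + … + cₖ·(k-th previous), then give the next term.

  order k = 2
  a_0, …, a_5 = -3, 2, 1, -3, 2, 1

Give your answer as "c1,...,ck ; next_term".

-1,-1 ; -3

  a_2 = -1·2 + -1·-3 = 1
  a_3 = -1·1 + -1·2 = -3
  a_4 = -1·-3 + -1·1 = 2
  a_5 = -1·2 + -1·-3 = 1
  a_6 = -1·1 + -1·2 = -3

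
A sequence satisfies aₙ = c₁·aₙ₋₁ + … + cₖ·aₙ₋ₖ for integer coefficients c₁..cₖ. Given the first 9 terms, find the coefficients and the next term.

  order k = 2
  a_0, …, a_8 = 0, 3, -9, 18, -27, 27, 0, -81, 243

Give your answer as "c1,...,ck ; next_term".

-3,-3 ; -486

  a_2 = -3·3 + -3·0 = -9
  a_3 = -3·-9 + -3·3 = 18
  a_4 = -3·18 + -3·-9 = -27
  a_5 = -3·-27 + -3·18 = 27
  a_6 = -3·27 + -3·-27 = 0
  a_7 = -3·0 + -3·27 = -81
  a_8 = -3·-81 + -3·0 = 243
  a_9 = -3·243 + -3·-81 = -486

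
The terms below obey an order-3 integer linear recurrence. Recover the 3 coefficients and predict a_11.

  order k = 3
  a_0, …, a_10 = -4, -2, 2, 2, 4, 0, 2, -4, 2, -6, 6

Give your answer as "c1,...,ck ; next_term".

0,1,-1 ; -8

  a_3 = 0·2 + 1·-2 + -1·-4 = 2
  a_4 = 0·2 + 1·2 + -1·-2 = 4
  a_5 = 0·4 + 1·2 + -1·2 = 0
  a_6 = 0·0 + 1·4 + -1·2 = 2
  a_7 = 0·2 + 1·0 + -1·4 = -4
  a_8 = 0·-4 + 1·2 + -1·0 = 2
  a_9 = 0·2 + 1·-4 + -1·2 = -6
  a_10 = 0·-6 + 1·2 + -1·-4 = 6
  a_11 = 0·6 + 1·-6 + -1·2 = -8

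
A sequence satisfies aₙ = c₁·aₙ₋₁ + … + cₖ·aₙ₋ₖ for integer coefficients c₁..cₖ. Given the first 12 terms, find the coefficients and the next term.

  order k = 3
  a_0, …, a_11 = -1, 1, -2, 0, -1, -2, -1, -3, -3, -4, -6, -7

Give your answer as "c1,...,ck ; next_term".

0,1,1 ; -10

  a_3 = 0·-2 + 1·1 + 1·-1 = 0
  a_4 = 0·0 + 1·-2 + 1·1 = -1
  a_5 = 0·-1 + 1·0 + 1·-2 = -2
  a_6 = 0·-2 + 1·-1 + 1·0 = -1
  a_7 = 0·-1 + 1·-2 + 1·-1 = -3
  a_8 = 0·-3 + 1·-1 + 1·-2 = -3
  a_9 = 0·-3 + 1·-3 + 1·-1 = -4
  a_10 = 0·-4 + 1·-3 + 1·-3 = -6
  a_11 = 0·-6 + 1·-4 + 1·-3 = -7
  a_12 = 0·-7 + 1·-6 + 1·-4 = -10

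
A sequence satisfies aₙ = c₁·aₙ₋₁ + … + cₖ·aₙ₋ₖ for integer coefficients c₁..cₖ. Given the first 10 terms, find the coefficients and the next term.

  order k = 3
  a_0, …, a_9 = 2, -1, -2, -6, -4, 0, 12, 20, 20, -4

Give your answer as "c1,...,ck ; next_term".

  a_3 = 1·-2 + 0·-1 + -2·2 = -6
  a_4 = 1·-6 + 0·-2 + -2·-1 = -4
  a_5 = 1·-4 + 0·-6 + -2·-2 = 0
  a_6 = 1·0 + 0·-4 + -2·-6 = 12
  a_7 = 1·12 + 0·0 + -2·-4 = 20
  a_8 = 1·20 + 0·12 + -2·0 = 20
  a_9 = 1·20 + 0·20 + -2·12 = -4
  a_10 = 1·-4 + 0·20 + -2·20 = -44

1,0,-2 ; -44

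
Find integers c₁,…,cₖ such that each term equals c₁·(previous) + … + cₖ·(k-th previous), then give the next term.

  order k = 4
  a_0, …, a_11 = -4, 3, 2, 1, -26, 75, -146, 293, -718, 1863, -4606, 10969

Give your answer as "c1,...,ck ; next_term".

  a_4 = -3·1 + -3·2 + -3·3 + 2·-4 = -26
  a_5 = -3·-26 + -3·1 + -3·2 + 2·3 = 75
  a_6 = -3·75 + -3·-26 + -3·1 + 2·2 = -146
  a_7 = -3·-146 + -3·75 + -3·-26 + 2·1 = 293
  a_8 = -3·293 + -3·-146 + -3·75 + 2·-26 = -718
  a_9 = -3·-718 + -3·293 + -3·-146 + 2·75 = 1863
  a_10 = -3·1863 + -3·-718 + -3·293 + 2·-146 = -4606
  a_11 = -3·-4606 + -3·1863 + -3·-718 + 2·293 = 10969
  a_12 = -3·10969 + -3·-4606 + -3·1863 + 2·-718 = -26114

-3,-3,-3,2 ; -26114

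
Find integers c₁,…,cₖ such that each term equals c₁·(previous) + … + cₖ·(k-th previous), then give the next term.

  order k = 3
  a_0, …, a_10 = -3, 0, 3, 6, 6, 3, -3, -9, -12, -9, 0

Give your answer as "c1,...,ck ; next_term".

  a_3 = 1·3 + 0·0 + -1·-3 = 6
  a_4 = 1·6 + 0·3 + -1·0 = 6
  a_5 = 1·6 + 0·6 + -1·3 = 3
  a_6 = 1·3 + 0·6 + -1·6 = -3
  a_7 = 1·-3 + 0·3 + -1·6 = -9
  a_8 = 1·-9 + 0·-3 + -1·3 = -12
  a_9 = 1·-12 + 0·-9 + -1·-3 = -9
  a_10 = 1·-9 + 0·-12 + -1·-9 = 0
  a_11 = 1·0 + 0·-9 + -1·-12 = 12

1,0,-1 ; 12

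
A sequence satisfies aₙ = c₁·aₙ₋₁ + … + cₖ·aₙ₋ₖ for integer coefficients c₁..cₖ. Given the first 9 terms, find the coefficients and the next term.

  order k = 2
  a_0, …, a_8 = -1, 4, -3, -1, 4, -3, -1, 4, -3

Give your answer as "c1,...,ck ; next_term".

  a_2 = -1·4 + -1·-1 = -3
  a_3 = -1·-3 + -1·4 = -1
  a_4 = -1·-1 + -1·-3 = 4
  a_5 = -1·4 + -1·-1 = -3
  a_6 = -1·-3 + -1·4 = -1
  a_7 = -1·-1 + -1·-3 = 4
  a_8 = -1·4 + -1·-1 = -3
  a_9 = -1·-3 + -1·4 = -1

-1,-1 ; -1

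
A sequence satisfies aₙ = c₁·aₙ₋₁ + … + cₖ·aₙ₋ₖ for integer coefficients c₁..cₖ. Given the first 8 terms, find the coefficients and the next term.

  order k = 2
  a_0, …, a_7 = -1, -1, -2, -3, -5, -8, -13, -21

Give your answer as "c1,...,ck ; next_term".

  a_2 = 1·-1 + 1·-1 = -2
  a_3 = 1·-2 + 1·-1 = -3
  a_4 = 1·-3 + 1·-2 = -5
  a_5 = 1·-5 + 1·-3 = -8
  a_6 = 1·-8 + 1·-5 = -13
  a_7 = 1·-13 + 1·-8 = -21
  a_8 = 1·-21 + 1·-13 = -34

1,1 ; -34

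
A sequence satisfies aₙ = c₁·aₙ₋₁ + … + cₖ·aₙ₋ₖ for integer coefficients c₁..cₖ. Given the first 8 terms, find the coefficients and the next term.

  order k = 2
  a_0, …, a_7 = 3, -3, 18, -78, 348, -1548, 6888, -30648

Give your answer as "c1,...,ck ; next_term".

  a_2 = -4·-3 + 2·3 = 18
  a_3 = -4·18 + 2·-3 = -78
  a_4 = -4·-78 + 2·18 = 348
  a_5 = -4·348 + 2·-78 = -1548
  a_6 = -4·-1548 + 2·348 = 6888
  a_7 = -4·6888 + 2·-1548 = -30648
  a_8 = -4·-30648 + 2·6888 = 136368

-4,2 ; 136368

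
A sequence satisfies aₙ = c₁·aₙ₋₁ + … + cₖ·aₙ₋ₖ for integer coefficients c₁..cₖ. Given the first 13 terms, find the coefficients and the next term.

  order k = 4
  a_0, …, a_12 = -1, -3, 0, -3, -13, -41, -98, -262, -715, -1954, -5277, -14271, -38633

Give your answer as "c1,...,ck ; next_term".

2,1,1,4 ; -104630

  a_4 = 2·-3 + 1·0 + 1·-3 + 4·-1 = -13
  a_5 = 2·-13 + 1·-3 + 1·0 + 4·-3 = -41
  a_6 = 2·-41 + 1·-13 + 1·-3 + 4·0 = -98
  a_7 = 2·-98 + 1·-41 + 1·-13 + 4·-3 = -262
  a_8 = 2·-262 + 1·-98 + 1·-41 + 4·-13 = -715
  a_9 = 2·-715 + 1·-262 + 1·-98 + 4·-41 = -1954
  a_10 = 2·-1954 + 1·-715 + 1·-262 + 4·-98 = -5277
  a_11 = 2·-5277 + 1·-1954 + 1·-715 + 4·-262 = -14271
  a_12 = 2·-14271 + 1·-5277 + 1·-1954 + 4·-715 = -38633
  a_13 = 2·-38633 + 1·-14271 + 1·-5277 + 4·-1954 = -104630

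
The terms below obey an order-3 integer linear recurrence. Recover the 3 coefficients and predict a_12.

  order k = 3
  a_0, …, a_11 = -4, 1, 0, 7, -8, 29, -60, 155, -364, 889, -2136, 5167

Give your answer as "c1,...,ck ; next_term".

-1,3,-1 ; -12464

  a_3 = -1·0 + 3·1 + -1·-4 = 7
  a_4 = -1·7 + 3·0 + -1·1 = -8
  a_5 = -1·-8 + 3·7 + -1·0 = 29
  a_6 = -1·29 + 3·-8 + -1·7 = -60
  a_7 = -1·-60 + 3·29 + -1·-8 = 155
  a_8 = -1·155 + 3·-60 + -1·29 = -364
  a_9 = -1·-364 + 3·155 + -1·-60 = 889
  a_10 = -1·889 + 3·-364 + -1·155 = -2136
  a_11 = -1·-2136 + 3·889 + -1·-364 = 5167
  a_12 = -1·5167 + 3·-2136 + -1·889 = -12464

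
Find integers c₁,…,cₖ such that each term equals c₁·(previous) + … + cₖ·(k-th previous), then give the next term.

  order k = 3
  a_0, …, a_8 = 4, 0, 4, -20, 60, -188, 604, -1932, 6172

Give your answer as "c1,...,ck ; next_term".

  a_3 = -3·4 + 0·0 + -2·4 = -20
  a_4 = -3·-20 + 0·4 + -2·0 = 60
  a_5 = -3·60 + 0·-20 + -2·4 = -188
  a_6 = -3·-188 + 0·60 + -2·-20 = 604
  a_7 = -3·604 + 0·-188 + -2·60 = -1932
  a_8 = -3·-1932 + 0·604 + -2·-188 = 6172
  a_9 = -3·6172 + 0·-1932 + -2·604 = -19724

-3,0,-2 ; -19724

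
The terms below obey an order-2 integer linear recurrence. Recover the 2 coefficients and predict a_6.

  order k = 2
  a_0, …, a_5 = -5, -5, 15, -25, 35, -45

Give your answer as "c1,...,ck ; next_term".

-2,-1 ; 55

  a_2 = -2·-5 + -1·-5 = 15
  a_3 = -2·15 + -1·-5 = -25
  a_4 = -2·-25 + -1·15 = 35
  a_5 = -2·35 + -1·-25 = -45
  a_6 = -2·-45 + -1·35 = 55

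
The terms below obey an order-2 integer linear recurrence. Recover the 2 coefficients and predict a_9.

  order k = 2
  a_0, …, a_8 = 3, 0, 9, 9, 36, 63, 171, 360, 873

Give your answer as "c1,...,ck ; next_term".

  a_2 = 1·0 + 3·3 = 9
  a_3 = 1·9 + 3·0 = 9
  a_4 = 1·9 + 3·9 = 36
  a_5 = 1·36 + 3·9 = 63
  a_6 = 1·63 + 3·36 = 171
  a_7 = 1·171 + 3·63 = 360
  a_8 = 1·360 + 3·171 = 873
  a_9 = 1·873 + 3·360 = 1953

1,3 ; 1953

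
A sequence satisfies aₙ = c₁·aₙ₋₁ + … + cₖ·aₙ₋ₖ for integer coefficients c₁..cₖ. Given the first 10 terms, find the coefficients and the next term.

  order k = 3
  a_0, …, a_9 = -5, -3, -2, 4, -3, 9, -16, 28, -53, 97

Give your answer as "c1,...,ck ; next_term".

-1,1,-1 ; -178

  a_3 = -1·-2 + 1·-3 + -1·-5 = 4
  a_4 = -1·4 + 1·-2 + -1·-3 = -3
  a_5 = -1·-3 + 1·4 + -1·-2 = 9
  a_6 = -1·9 + 1·-3 + -1·4 = -16
  a_7 = -1·-16 + 1·9 + -1·-3 = 28
  a_8 = -1·28 + 1·-16 + -1·9 = -53
  a_9 = -1·-53 + 1·28 + -1·-16 = 97
  a_10 = -1·97 + 1·-53 + -1·28 = -178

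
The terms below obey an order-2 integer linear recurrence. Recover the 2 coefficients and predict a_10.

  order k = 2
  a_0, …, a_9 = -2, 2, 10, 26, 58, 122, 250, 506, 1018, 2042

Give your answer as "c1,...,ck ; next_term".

  a_2 = 3·2 + -2·-2 = 10
  a_3 = 3·10 + -2·2 = 26
  a_4 = 3·26 + -2·10 = 58
  a_5 = 3·58 + -2·26 = 122
  a_6 = 3·122 + -2·58 = 250
  a_7 = 3·250 + -2·122 = 506
  a_8 = 3·506 + -2·250 = 1018
  a_9 = 3·1018 + -2·506 = 2042
  a_10 = 3·2042 + -2·1018 = 4090

3,-2 ; 4090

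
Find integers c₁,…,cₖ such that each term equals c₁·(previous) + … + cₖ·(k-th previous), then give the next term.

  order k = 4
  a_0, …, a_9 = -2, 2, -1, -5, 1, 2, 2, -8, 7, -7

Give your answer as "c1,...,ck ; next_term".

-1,0,-1,1 ; 17

  a_4 = -1·-5 + 0·-1 + -1·2 + 1·-2 = 1
  a_5 = -1·1 + 0·-5 + -1·-1 + 1·2 = 2
  a_6 = -1·2 + 0·1 + -1·-5 + 1·-1 = 2
  a_7 = -1·2 + 0·2 + -1·1 + 1·-5 = -8
  a_8 = -1·-8 + 0·2 + -1·2 + 1·1 = 7
  a_9 = -1·7 + 0·-8 + -1·2 + 1·2 = -7
  a_10 = -1·-7 + 0·7 + -1·-8 + 1·2 = 17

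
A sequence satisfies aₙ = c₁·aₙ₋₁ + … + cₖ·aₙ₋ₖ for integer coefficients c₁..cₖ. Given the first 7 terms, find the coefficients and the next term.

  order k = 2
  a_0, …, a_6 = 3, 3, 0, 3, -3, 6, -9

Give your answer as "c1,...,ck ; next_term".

-1,1 ; 15

  a_2 = -1·3 + 1·3 = 0
  a_3 = -1·0 + 1·3 = 3
  a_4 = -1·3 + 1·0 = -3
  a_5 = -1·-3 + 1·3 = 6
  a_6 = -1·6 + 1·-3 = -9
  a_7 = -1·-9 + 1·6 = 15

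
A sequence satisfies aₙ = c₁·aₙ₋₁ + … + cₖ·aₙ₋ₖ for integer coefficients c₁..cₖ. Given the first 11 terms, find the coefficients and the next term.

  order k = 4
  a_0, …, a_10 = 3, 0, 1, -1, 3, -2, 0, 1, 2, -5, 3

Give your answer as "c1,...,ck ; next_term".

-1,-1,0,1 ; 3

  a_4 = -1·-1 + -1·1 + 0·0 + 1·3 = 3
  a_5 = -1·3 + -1·-1 + 0·1 + 1·0 = -2
  a_6 = -1·-2 + -1·3 + 0·-1 + 1·1 = 0
  a_7 = -1·0 + -1·-2 + 0·3 + 1·-1 = 1
  a_8 = -1·1 + -1·0 + 0·-2 + 1·3 = 2
  a_9 = -1·2 + -1·1 + 0·0 + 1·-2 = -5
  a_10 = -1·-5 + -1·2 + 0·1 + 1·0 = 3
  a_11 = -1·3 + -1·-5 + 0·2 + 1·1 = 3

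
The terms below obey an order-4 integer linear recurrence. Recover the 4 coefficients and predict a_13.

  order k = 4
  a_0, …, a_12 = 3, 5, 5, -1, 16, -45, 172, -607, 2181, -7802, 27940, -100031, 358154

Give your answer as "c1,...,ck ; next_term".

  a_4 = -3·-1 + 2·5 + 0·5 + 1·3 = 16
  a_5 = -3·16 + 2·-1 + 0·5 + 1·5 = -45
  a_6 = -3·-45 + 2·16 + 0·-1 + 1·5 = 172
  a_7 = -3·172 + 2·-45 + 0·16 + 1·-1 = -607
  a_8 = -3·-607 + 2·172 + 0·-45 + 1·16 = 2181
  a_9 = -3·2181 + 2·-607 + 0·172 + 1·-45 = -7802
  a_10 = -3·-7802 + 2·2181 + 0·-607 + 1·172 = 27940
  a_11 = -3·27940 + 2·-7802 + 0·2181 + 1·-607 = -100031
  a_12 = -3·-100031 + 2·27940 + 0·-7802 + 1·2181 = 358154
  a_13 = -3·358154 + 2·-100031 + 0·27940 + 1·-7802 = -1282326

-3,2,0,1 ; -1282326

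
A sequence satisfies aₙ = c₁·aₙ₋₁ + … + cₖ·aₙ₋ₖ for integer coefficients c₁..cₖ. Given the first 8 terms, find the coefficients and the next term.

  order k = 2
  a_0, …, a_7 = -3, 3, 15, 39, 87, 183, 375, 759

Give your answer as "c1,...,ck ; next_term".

  a_2 = 3·3 + -2·-3 = 15
  a_3 = 3·15 + -2·3 = 39
  a_4 = 3·39 + -2·15 = 87
  a_5 = 3·87 + -2·39 = 183
  a_6 = 3·183 + -2·87 = 375
  a_7 = 3·375 + -2·183 = 759
  a_8 = 3·759 + -2·375 = 1527

3,-2 ; 1527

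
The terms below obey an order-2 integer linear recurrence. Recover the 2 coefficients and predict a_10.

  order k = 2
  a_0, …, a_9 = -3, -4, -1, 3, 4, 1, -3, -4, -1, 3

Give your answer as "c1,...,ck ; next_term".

  a_2 = 1·-4 + -1·-3 = -1
  a_3 = 1·-1 + -1·-4 = 3
  a_4 = 1·3 + -1·-1 = 4
  a_5 = 1·4 + -1·3 = 1
  a_6 = 1·1 + -1·4 = -3
  a_7 = 1·-3 + -1·1 = -4
  a_8 = 1·-4 + -1·-3 = -1
  a_9 = 1·-1 + -1·-4 = 3
  a_10 = 1·3 + -1·-1 = 4

1,-1 ; 4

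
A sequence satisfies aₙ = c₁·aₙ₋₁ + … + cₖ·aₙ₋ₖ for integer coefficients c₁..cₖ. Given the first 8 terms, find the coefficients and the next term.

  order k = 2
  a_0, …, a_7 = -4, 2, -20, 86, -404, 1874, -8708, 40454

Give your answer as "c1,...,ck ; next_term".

  a_2 = -4·2 + 3·-4 = -20
  a_3 = -4·-20 + 3·2 = 86
  a_4 = -4·86 + 3·-20 = -404
  a_5 = -4·-404 + 3·86 = 1874
  a_6 = -4·1874 + 3·-404 = -8708
  a_7 = -4·-8708 + 3·1874 = 40454
  a_8 = -4·40454 + 3·-8708 = -187940

-4,3 ; -187940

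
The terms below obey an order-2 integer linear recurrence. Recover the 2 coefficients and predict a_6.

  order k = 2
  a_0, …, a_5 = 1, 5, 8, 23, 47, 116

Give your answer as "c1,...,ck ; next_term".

  a_2 = 1·5 + 3·1 = 8
  a_3 = 1·8 + 3·5 = 23
  a_4 = 1·23 + 3·8 = 47
  a_5 = 1·47 + 3·23 = 116
  a_6 = 1·116 + 3·47 = 257

1,3 ; 257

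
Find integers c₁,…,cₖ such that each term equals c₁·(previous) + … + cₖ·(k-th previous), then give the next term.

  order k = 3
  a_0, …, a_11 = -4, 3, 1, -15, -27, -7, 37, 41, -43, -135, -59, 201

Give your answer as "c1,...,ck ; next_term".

2,-3,2 ; 309

  a_3 = 2·1 + -3·3 + 2·-4 = -15
  a_4 = 2·-15 + -3·1 + 2·3 = -27
  a_5 = 2·-27 + -3·-15 + 2·1 = -7
  a_6 = 2·-7 + -3·-27 + 2·-15 = 37
  a_7 = 2·37 + -3·-7 + 2·-27 = 41
  a_8 = 2·41 + -3·37 + 2·-7 = -43
  a_9 = 2·-43 + -3·41 + 2·37 = -135
  a_10 = 2·-135 + -3·-43 + 2·41 = -59
  a_11 = 2·-59 + -3·-135 + 2·-43 = 201
  a_12 = 2·201 + -3·-59 + 2·-135 = 309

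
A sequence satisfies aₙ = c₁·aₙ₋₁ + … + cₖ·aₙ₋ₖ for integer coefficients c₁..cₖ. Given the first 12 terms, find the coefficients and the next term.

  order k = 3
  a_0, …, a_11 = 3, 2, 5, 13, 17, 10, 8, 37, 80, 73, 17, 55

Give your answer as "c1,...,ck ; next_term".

  a_3 = 2·5 + -3·2 + 3·3 = 13
  a_4 = 2·13 + -3·5 + 3·2 = 17
  a_5 = 2·17 + -3·13 + 3·5 = 10
  a_6 = 2·10 + -3·17 + 3·13 = 8
  a_7 = 2·8 + -3·10 + 3·17 = 37
  a_8 = 2·37 + -3·8 + 3·10 = 80
  a_9 = 2·80 + -3·37 + 3·8 = 73
  a_10 = 2·73 + -3·80 + 3·37 = 17
  a_11 = 2·17 + -3·73 + 3·80 = 55
  a_12 = 2·55 + -3·17 + 3·73 = 278

2,-3,3 ; 278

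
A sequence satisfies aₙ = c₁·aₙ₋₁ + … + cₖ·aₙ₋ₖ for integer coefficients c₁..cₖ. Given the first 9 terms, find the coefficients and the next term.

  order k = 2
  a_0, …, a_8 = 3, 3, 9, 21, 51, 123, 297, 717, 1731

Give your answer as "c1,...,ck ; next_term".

2,1 ; 4179

  a_2 = 2·3 + 1·3 = 9
  a_3 = 2·9 + 1·3 = 21
  a_4 = 2·21 + 1·9 = 51
  a_5 = 2·51 + 1·21 = 123
  a_6 = 2·123 + 1·51 = 297
  a_7 = 2·297 + 1·123 = 717
  a_8 = 2·717 + 1·297 = 1731
  a_9 = 2·1731 + 1·717 = 4179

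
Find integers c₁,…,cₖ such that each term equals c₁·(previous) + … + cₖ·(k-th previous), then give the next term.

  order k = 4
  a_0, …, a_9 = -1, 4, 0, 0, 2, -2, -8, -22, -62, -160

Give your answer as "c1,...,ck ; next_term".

  a_4 = 3·0 + -1·0 + 0·4 + -2·-1 = 2
  a_5 = 3·2 + -1·0 + 0·0 + -2·4 = -2
  a_6 = 3·-2 + -1·2 + 0·0 + -2·0 = -8
  a_7 = 3·-8 + -1·-2 + 0·2 + -2·0 = -22
  a_8 = 3·-22 + -1·-8 + 0·-2 + -2·2 = -62
  a_9 = 3·-62 + -1·-22 + 0·-8 + -2·-2 = -160
  a_10 = 3·-160 + -1·-62 + 0·-22 + -2·-8 = -402

3,-1,0,-2 ; -402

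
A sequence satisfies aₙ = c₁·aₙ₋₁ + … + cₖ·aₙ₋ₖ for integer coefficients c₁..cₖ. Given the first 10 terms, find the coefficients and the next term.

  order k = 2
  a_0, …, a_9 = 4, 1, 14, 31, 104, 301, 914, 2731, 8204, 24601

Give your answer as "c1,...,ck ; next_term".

  a_2 = 2·1 + 3·4 = 14
  a_3 = 2·14 + 3·1 = 31
  a_4 = 2·31 + 3·14 = 104
  a_5 = 2·104 + 3·31 = 301
  a_6 = 2·301 + 3·104 = 914
  a_7 = 2·914 + 3·301 = 2731
  a_8 = 2·2731 + 3·914 = 8204
  a_9 = 2·8204 + 3·2731 = 24601
  a_10 = 2·24601 + 3·8204 = 73814

2,3 ; 73814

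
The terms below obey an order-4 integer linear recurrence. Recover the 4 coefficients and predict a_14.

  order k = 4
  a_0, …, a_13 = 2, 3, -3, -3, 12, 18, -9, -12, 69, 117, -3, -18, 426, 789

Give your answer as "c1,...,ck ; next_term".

1,-1,2,3 ; 318

  a_4 = 1·-3 + -1·-3 + 2·3 + 3·2 = 12
  a_5 = 1·12 + -1·-3 + 2·-3 + 3·3 = 18
  a_6 = 1·18 + -1·12 + 2·-3 + 3·-3 = -9
  a_7 = 1·-9 + -1·18 + 2·12 + 3·-3 = -12
  a_8 = 1·-12 + -1·-9 + 2·18 + 3·12 = 69
  a_9 = 1·69 + -1·-12 + 2·-9 + 3·18 = 117
  a_10 = 1·117 + -1·69 + 2·-12 + 3·-9 = -3
  a_11 = 1·-3 + -1·117 + 2·69 + 3·-12 = -18
  a_12 = 1·-18 + -1·-3 + 2·117 + 3·69 = 426
  a_13 = 1·426 + -1·-18 + 2·-3 + 3·117 = 789
  a_14 = 1·789 + -1·426 + 2·-18 + 3·-3 = 318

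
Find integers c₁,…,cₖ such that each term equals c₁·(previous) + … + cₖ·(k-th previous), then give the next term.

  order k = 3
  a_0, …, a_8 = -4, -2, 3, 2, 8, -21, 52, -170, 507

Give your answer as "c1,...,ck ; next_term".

  a_3 = -2·3 + 2·-2 + -3·-4 = 2
  a_4 = -2·2 + 2·3 + -3·-2 = 8
  a_5 = -2·8 + 2·2 + -3·3 = -21
  a_6 = -2·-21 + 2·8 + -3·2 = 52
  a_7 = -2·52 + 2·-21 + -3·8 = -170
  a_8 = -2·-170 + 2·52 + -3·-21 = 507
  a_9 = -2·507 + 2·-170 + -3·52 = -1510

-2,2,-3 ; -1510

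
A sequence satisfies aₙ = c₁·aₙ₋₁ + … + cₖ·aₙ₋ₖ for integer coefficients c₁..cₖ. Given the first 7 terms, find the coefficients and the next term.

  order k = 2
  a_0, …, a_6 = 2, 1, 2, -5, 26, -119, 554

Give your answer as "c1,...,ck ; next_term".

-4,3 ; -2573

  a_2 = -4·1 + 3·2 = 2
  a_3 = -4·2 + 3·1 = -5
  a_4 = -4·-5 + 3·2 = 26
  a_5 = -4·26 + 3·-5 = -119
  a_6 = -4·-119 + 3·26 = 554
  a_7 = -4·554 + 3·-119 = -2573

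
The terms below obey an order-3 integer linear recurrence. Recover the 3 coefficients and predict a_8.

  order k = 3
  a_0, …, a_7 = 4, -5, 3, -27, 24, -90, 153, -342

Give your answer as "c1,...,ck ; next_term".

0,3,-3 ; 729

  a_3 = 0·3 + 3·-5 + -3·4 = -27
  a_4 = 0·-27 + 3·3 + -3·-5 = 24
  a_5 = 0·24 + 3·-27 + -3·3 = -90
  a_6 = 0·-90 + 3·24 + -3·-27 = 153
  a_7 = 0·153 + 3·-90 + -3·24 = -342
  a_8 = 0·-342 + 3·153 + -3·-90 = 729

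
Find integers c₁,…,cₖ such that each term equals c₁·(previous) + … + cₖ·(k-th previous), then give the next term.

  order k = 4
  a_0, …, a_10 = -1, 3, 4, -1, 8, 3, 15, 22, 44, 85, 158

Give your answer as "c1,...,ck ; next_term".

  a_4 = 1·-1 + 2·4 + 0·3 + -1·-1 = 8
  a_5 = 1·8 + 2·-1 + 0·4 + -1·3 = 3
  a_6 = 1·3 + 2·8 + 0·-1 + -1·4 = 15
  a_7 = 1·15 + 2·3 + 0·8 + -1·-1 = 22
  a_8 = 1·22 + 2·15 + 0·3 + -1·8 = 44
  a_9 = 1·44 + 2·22 + 0·15 + -1·3 = 85
  a_10 = 1·85 + 2·44 + 0·22 + -1·15 = 158
  a_11 = 1·158 + 2·85 + 0·44 + -1·22 = 306

1,2,0,-1 ; 306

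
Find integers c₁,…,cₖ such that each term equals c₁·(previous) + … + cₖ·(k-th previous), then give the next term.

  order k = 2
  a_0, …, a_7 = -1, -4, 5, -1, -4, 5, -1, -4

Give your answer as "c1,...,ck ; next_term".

-1,-1 ; 5

  a_2 = -1·-4 + -1·-1 = 5
  a_3 = -1·5 + -1·-4 = -1
  a_4 = -1·-1 + -1·5 = -4
  a_5 = -1·-4 + -1·-1 = 5
  a_6 = -1·5 + -1·-4 = -1
  a_7 = -1·-1 + -1·5 = -4
  a_8 = -1·-4 + -1·-1 = 5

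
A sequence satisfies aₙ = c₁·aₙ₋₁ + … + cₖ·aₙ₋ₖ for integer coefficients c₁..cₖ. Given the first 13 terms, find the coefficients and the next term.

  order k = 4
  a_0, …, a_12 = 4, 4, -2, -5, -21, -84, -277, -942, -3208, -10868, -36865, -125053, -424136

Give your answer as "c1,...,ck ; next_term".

3,1,2,-3 ; -1438587

  a_4 = 3·-5 + 1·-2 + 2·4 + -3·4 = -21
  a_5 = 3·-21 + 1·-5 + 2·-2 + -3·4 = -84
  a_6 = 3·-84 + 1·-21 + 2·-5 + -3·-2 = -277
  a_7 = 3·-277 + 1·-84 + 2·-21 + -3·-5 = -942
  a_8 = 3·-942 + 1·-277 + 2·-84 + -3·-21 = -3208
  a_9 = 3·-3208 + 1·-942 + 2·-277 + -3·-84 = -10868
  a_10 = 3·-10868 + 1·-3208 + 2·-942 + -3·-277 = -36865
  a_11 = 3·-36865 + 1·-10868 + 2·-3208 + -3·-942 = -125053
  a_12 = 3·-125053 + 1·-36865 + 2·-10868 + -3·-3208 = -424136
  a_13 = 3·-424136 + 1·-125053 + 2·-36865 + -3·-10868 = -1438587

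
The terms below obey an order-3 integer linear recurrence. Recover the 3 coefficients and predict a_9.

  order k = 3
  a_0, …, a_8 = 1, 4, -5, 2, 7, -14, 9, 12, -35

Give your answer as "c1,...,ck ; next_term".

  a_3 = -1·-5 + -1·4 + 1·1 = 2
  a_4 = -1·2 + -1·-5 + 1·4 = 7
  a_5 = -1·7 + -1·2 + 1·-5 = -14
  a_6 = -1·-14 + -1·7 + 1·2 = 9
  a_7 = -1·9 + -1·-14 + 1·7 = 12
  a_8 = -1·12 + -1·9 + 1·-14 = -35
  a_9 = -1·-35 + -1·12 + 1·9 = 32

-1,-1,1 ; 32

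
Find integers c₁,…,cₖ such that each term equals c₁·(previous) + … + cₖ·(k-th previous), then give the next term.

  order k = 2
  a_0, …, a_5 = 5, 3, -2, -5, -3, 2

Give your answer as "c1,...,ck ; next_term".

  a_2 = 1·3 + -1·5 = -2
  a_3 = 1·-2 + -1·3 = -5
  a_4 = 1·-5 + -1·-2 = -3
  a_5 = 1·-3 + -1·-5 = 2
  a_6 = 1·2 + -1·-3 = 5

1,-1 ; 5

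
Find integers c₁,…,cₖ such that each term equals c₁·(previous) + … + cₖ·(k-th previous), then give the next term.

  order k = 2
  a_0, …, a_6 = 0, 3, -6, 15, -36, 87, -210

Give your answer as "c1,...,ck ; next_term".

-2,1 ; 507

  a_2 = -2·3 + 1·0 = -6
  a_3 = -2·-6 + 1·3 = 15
  a_4 = -2·15 + 1·-6 = -36
  a_5 = -2·-36 + 1·15 = 87
  a_6 = -2·87 + 1·-36 = -210
  a_7 = -2·-210 + 1·87 = 507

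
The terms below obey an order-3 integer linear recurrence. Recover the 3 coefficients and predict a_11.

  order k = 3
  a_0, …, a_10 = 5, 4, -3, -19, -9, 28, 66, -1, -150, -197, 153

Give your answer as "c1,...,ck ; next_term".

  a_3 = 0·-3 + -1·4 + -3·5 = -19
  a_4 = 0·-19 + -1·-3 + -3·4 = -9
  a_5 = 0·-9 + -1·-19 + -3·-3 = 28
  a_6 = 0·28 + -1·-9 + -3·-19 = 66
  a_7 = 0·66 + -1·28 + -3·-9 = -1
  a_8 = 0·-1 + -1·66 + -3·28 = -150
  a_9 = 0·-150 + -1·-1 + -3·66 = -197
  a_10 = 0·-197 + -1·-150 + -3·-1 = 153
  a_11 = 0·153 + -1·-197 + -3·-150 = 647

0,-1,-3 ; 647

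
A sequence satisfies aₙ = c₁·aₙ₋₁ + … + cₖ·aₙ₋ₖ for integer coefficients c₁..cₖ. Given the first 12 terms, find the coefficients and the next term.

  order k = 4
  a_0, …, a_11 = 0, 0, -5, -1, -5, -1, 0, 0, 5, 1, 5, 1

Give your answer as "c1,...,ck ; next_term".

0,1,0,-1 ; 0

  a_4 = 0·-1 + 1·-5 + 0·0 + -1·0 = -5
  a_5 = 0·-5 + 1·-1 + 0·-5 + -1·0 = -1
  a_6 = 0·-1 + 1·-5 + 0·-1 + -1·-5 = 0
  a_7 = 0·0 + 1·-1 + 0·-5 + -1·-1 = 0
  a_8 = 0·0 + 1·0 + 0·-1 + -1·-5 = 5
  a_9 = 0·5 + 1·0 + 0·0 + -1·-1 = 1
  a_10 = 0·1 + 1·5 + 0·0 + -1·0 = 5
  a_11 = 0·5 + 1·1 + 0·5 + -1·0 = 1
  a_12 = 0·1 + 1·5 + 0·1 + -1·5 = 0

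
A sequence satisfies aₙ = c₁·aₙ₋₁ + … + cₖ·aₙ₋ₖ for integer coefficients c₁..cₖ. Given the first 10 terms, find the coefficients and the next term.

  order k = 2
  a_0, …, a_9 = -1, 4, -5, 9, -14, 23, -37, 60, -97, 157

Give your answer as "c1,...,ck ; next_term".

-1,1 ; -254

  a_2 = -1·4 + 1·-1 = -5
  a_3 = -1·-5 + 1·4 = 9
  a_4 = -1·9 + 1·-5 = -14
  a_5 = -1·-14 + 1·9 = 23
  a_6 = -1·23 + 1·-14 = -37
  a_7 = -1·-37 + 1·23 = 60
  a_8 = -1·60 + 1·-37 = -97
  a_9 = -1·-97 + 1·60 = 157
  a_10 = -1·157 + 1·-97 = -254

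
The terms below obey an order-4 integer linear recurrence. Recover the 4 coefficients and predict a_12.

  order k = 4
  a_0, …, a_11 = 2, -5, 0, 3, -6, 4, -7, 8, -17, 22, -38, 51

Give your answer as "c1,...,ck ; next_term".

  a_4 = -1·3 + 1·0 + 1·-5 + 1·2 = -6
  a_5 = -1·-6 + 1·3 + 1·0 + 1·-5 = 4
  a_6 = -1·4 + 1·-6 + 1·3 + 1·0 = -7
  a_7 = -1·-7 + 1·4 + 1·-6 + 1·3 = 8
  a_8 = -1·8 + 1·-7 + 1·4 + 1·-6 = -17
  a_9 = -1·-17 + 1·8 + 1·-7 + 1·4 = 22
  a_10 = -1·22 + 1·-17 + 1·8 + 1·-7 = -38
  a_11 = -1·-38 + 1·22 + 1·-17 + 1·8 = 51
  a_12 = -1·51 + 1·-38 + 1·22 + 1·-17 = -84

-1,1,1,1 ; -84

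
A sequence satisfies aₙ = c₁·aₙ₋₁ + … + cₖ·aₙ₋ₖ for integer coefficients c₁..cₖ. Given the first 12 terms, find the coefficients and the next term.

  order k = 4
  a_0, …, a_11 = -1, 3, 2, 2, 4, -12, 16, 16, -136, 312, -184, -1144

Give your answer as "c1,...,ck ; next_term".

  a_4 = -2·2 + -3·2 + 4·3 + -2·-1 = 4
  a_5 = -2·4 + -3·2 + 4·2 + -2·3 = -12
  a_6 = -2·-12 + -3·4 + 4·2 + -2·2 = 16
  a_7 = -2·16 + -3·-12 + 4·4 + -2·2 = 16
  a_8 = -2·16 + -3·16 + 4·-12 + -2·4 = -136
  a_9 = -2·-136 + -3·16 + 4·16 + -2·-12 = 312
  a_10 = -2·312 + -3·-136 + 4·16 + -2·16 = -184
  a_11 = -2·-184 + -3·312 + 4·-136 + -2·16 = -1144
  a_12 = -2·-1144 + -3·-184 + 4·312 + -2·-136 = 4360

-2,-3,4,-2 ; 4360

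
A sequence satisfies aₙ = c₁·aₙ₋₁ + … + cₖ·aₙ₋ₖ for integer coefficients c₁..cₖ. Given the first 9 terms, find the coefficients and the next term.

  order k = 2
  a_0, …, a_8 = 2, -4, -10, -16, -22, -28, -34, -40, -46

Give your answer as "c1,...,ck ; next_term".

2,-1 ; -52

  a_2 = 2·-4 + -1·2 = -10
  a_3 = 2·-10 + -1·-4 = -16
  a_4 = 2·-16 + -1·-10 = -22
  a_5 = 2·-22 + -1·-16 = -28
  a_6 = 2·-28 + -1·-22 = -34
  a_7 = 2·-34 + -1·-28 = -40
  a_8 = 2·-40 + -1·-34 = -46
  a_9 = 2·-46 + -1·-40 = -52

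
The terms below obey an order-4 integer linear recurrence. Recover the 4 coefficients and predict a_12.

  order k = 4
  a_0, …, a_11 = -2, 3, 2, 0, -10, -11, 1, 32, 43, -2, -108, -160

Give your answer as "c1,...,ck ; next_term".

1,-1,-2,1 ; -5

  a_4 = 1·0 + -1·2 + -2·3 + 1·-2 = -10
  a_5 = 1·-10 + -1·0 + -2·2 + 1·3 = -11
  a_6 = 1·-11 + -1·-10 + -2·0 + 1·2 = 1
  a_7 = 1·1 + -1·-11 + -2·-10 + 1·0 = 32
  a_8 = 1·32 + -1·1 + -2·-11 + 1·-10 = 43
  a_9 = 1·43 + -1·32 + -2·1 + 1·-11 = -2
  a_10 = 1·-2 + -1·43 + -2·32 + 1·1 = -108
  a_11 = 1·-108 + -1·-2 + -2·43 + 1·32 = -160
  a_12 = 1·-160 + -1·-108 + -2·-2 + 1·43 = -5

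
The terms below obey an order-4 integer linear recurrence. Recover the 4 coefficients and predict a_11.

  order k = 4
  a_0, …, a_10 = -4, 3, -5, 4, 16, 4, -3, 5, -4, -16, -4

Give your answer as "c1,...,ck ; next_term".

  a_4 = 1·4 + -1·-5 + 1·3 + -1·-4 = 16
  a_5 = 1·16 + -1·4 + 1·-5 + -1·3 = 4
  a_6 = 1·4 + -1·16 + 1·4 + -1·-5 = -3
  a_7 = 1·-3 + -1·4 + 1·16 + -1·4 = 5
  a_8 = 1·5 + -1·-3 + 1·4 + -1·16 = -4
  a_9 = 1·-4 + -1·5 + 1·-3 + -1·4 = -16
  a_10 = 1·-16 + -1·-4 + 1·5 + -1·-3 = -4
  a_11 = 1·-4 + -1·-16 + 1·-4 + -1·5 = 3

1,-1,1,-1 ; 3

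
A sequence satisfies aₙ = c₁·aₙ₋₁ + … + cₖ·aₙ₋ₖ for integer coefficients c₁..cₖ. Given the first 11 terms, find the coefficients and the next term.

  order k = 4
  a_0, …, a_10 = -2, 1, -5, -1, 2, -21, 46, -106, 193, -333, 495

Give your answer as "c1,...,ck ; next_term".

  a_4 = -2·-1 + 1·-5 + 3·1 + -1·-2 = 2
  a_5 = -2·2 + 1·-1 + 3·-5 + -1·1 = -21
  a_6 = -2·-21 + 1·2 + 3·-1 + -1·-5 = 46
  a_7 = -2·46 + 1·-21 + 3·2 + -1·-1 = -106
  a_8 = -2·-106 + 1·46 + 3·-21 + -1·2 = 193
  a_9 = -2·193 + 1·-106 + 3·46 + -1·-21 = -333
  a_10 = -2·-333 + 1·193 + 3·-106 + -1·46 = 495
  a_11 = -2·495 + 1·-333 + 3·193 + -1·-106 = -638

-2,1,3,-1 ; -638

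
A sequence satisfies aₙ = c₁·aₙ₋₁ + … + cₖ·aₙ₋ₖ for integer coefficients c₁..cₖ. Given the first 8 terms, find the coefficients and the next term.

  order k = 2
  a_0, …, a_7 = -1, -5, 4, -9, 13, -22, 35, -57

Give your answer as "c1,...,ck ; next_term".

-1,1 ; 92

  a_2 = -1·-5 + 1·-1 = 4
  a_3 = -1·4 + 1·-5 = -9
  a_4 = -1·-9 + 1·4 = 13
  a_5 = -1·13 + 1·-9 = -22
  a_6 = -1·-22 + 1·13 = 35
  a_7 = -1·35 + 1·-22 = -57
  a_8 = -1·-57 + 1·35 = 92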